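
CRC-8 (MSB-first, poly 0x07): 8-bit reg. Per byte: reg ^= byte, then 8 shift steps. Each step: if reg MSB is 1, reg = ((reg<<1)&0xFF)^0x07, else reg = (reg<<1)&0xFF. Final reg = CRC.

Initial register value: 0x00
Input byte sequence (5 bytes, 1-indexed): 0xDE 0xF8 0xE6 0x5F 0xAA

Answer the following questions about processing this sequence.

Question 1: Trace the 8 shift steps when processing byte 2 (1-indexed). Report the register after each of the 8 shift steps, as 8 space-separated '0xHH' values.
After byte 1 (0xDE): reg=0x14
Register before byte 2: 0x14
After XOR with byte 0xF8: 0xEC

Answer: 0xDF 0xB9 0x75 0xEA 0xD3 0xA1 0x45 0x8A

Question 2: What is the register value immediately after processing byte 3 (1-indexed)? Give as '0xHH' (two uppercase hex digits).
After byte 1 (0xDE): reg=0x14
After byte 2 (0xF8): reg=0x8A
After byte 3 (0xE6): reg=0x03

Answer: 0x03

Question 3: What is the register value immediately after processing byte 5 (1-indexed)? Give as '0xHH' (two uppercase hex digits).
After byte 1 (0xDE): reg=0x14
After byte 2 (0xF8): reg=0x8A
After byte 3 (0xE6): reg=0x03
After byte 4 (0x5F): reg=0x93
After byte 5 (0xAA): reg=0xAF

Answer: 0xAF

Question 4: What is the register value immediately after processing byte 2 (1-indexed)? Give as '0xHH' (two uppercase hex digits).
After byte 1 (0xDE): reg=0x14
After byte 2 (0xF8): reg=0x8A

Answer: 0x8A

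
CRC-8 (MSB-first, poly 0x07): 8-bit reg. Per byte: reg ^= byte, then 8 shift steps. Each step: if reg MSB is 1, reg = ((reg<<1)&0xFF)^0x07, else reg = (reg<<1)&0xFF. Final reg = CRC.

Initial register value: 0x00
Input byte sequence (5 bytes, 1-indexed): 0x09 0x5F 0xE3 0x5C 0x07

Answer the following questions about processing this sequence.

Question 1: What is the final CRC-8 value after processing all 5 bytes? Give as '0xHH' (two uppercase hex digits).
Answer: 0xC3

Derivation:
After byte 1 (0x09): reg=0x3F
After byte 2 (0x5F): reg=0x27
After byte 3 (0xE3): reg=0x52
After byte 4 (0x5C): reg=0x2A
After byte 5 (0x07): reg=0xC3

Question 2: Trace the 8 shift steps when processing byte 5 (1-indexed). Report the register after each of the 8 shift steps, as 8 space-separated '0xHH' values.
Answer: 0x5A 0xB4 0x6F 0xDE 0xBB 0x71 0xE2 0xC3

Derivation:
After byte 1 (0x09): reg=0x3F
After byte 2 (0x5F): reg=0x27
After byte 3 (0xE3): reg=0x52
After byte 4 (0x5C): reg=0x2A
Register before byte 5: 0x2A
After XOR with byte 0x07: 0x2D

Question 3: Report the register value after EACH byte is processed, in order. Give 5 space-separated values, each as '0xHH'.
0x3F 0x27 0x52 0x2A 0xC3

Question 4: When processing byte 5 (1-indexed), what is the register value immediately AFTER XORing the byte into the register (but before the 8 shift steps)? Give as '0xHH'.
Answer: 0x2D

Derivation:
Register before byte 5: 0x2A
Byte 5: 0x07
0x2A XOR 0x07 = 0x2D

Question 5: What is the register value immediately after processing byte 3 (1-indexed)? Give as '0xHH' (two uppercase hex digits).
Answer: 0x52

Derivation:
After byte 1 (0x09): reg=0x3F
After byte 2 (0x5F): reg=0x27
After byte 3 (0xE3): reg=0x52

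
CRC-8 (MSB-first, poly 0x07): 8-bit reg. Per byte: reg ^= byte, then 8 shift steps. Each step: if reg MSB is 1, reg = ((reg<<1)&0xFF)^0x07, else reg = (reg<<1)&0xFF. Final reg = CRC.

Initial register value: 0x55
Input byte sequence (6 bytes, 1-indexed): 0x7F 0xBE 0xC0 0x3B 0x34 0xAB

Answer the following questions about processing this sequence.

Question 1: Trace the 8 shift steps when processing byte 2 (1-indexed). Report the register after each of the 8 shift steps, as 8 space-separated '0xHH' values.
Answer: 0xD0 0xA7 0x49 0x92 0x23 0x46 0x8C 0x1F

Derivation:
After byte 1 (0x7F): reg=0xD6
Register before byte 2: 0xD6
After XOR with byte 0xBE: 0x68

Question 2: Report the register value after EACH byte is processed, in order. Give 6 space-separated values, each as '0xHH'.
0xD6 0x1F 0x13 0xD8 0x8A 0xE7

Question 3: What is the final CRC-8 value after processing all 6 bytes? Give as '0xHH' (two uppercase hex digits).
After byte 1 (0x7F): reg=0xD6
After byte 2 (0xBE): reg=0x1F
After byte 3 (0xC0): reg=0x13
After byte 4 (0x3B): reg=0xD8
After byte 5 (0x34): reg=0x8A
After byte 6 (0xAB): reg=0xE7

Answer: 0xE7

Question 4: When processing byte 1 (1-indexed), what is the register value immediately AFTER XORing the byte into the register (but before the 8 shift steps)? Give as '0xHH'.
Answer: 0x2A

Derivation:
Register before byte 1: 0x55
Byte 1: 0x7F
0x55 XOR 0x7F = 0x2A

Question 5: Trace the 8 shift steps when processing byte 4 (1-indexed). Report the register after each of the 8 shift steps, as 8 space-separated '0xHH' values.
Answer: 0x50 0xA0 0x47 0x8E 0x1B 0x36 0x6C 0xD8

Derivation:
After byte 1 (0x7F): reg=0xD6
After byte 2 (0xBE): reg=0x1F
After byte 3 (0xC0): reg=0x13
Register before byte 4: 0x13
After XOR with byte 0x3B: 0x28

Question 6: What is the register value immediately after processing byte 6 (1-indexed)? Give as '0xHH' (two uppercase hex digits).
After byte 1 (0x7F): reg=0xD6
After byte 2 (0xBE): reg=0x1F
After byte 3 (0xC0): reg=0x13
After byte 4 (0x3B): reg=0xD8
After byte 5 (0x34): reg=0x8A
After byte 6 (0xAB): reg=0xE7

Answer: 0xE7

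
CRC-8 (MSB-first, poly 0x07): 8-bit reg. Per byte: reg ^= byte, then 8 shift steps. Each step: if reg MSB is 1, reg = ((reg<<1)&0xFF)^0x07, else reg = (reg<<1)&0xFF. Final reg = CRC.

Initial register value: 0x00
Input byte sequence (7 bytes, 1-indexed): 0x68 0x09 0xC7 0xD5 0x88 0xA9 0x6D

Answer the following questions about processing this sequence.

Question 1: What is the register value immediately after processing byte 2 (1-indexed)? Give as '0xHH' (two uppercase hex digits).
Answer: 0x62

Derivation:
After byte 1 (0x68): reg=0x1F
After byte 2 (0x09): reg=0x62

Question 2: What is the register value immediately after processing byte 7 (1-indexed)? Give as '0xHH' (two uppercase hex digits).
Answer: 0x66

Derivation:
After byte 1 (0x68): reg=0x1F
After byte 2 (0x09): reg=0x62
After byte 3 (0xC7): reg=0x72
After byte 4 (0xD5): reg=0x7C
After byte 5 (0x88): reg=0xC2
After byte 6 (0xA9): reg=0x16
After byte 7 (0x6D): reg=0x66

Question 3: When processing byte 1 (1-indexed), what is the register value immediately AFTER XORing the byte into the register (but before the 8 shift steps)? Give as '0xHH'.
Register before byte 1: 0x00
Byte 1: 0x68
0x00 XOR 0x68 = 0x68

Answer: 0x68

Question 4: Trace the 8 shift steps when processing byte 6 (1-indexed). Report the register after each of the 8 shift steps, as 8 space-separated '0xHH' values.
Answer: 0xD6 0xAB 0x51 0xA2 0x43 0x86 0x0B 0x16

Derivation:
After byte 1 (0x68): reg=0x1F
After byte 2 (0x09): reg=0x62
After byte 3 (0xC7): reg=0x72
After byte 4 (0xD5): reg=0x7C
After byte 5 (0x88): reg=0xC2
Register before byte 6: 0xC2
After XOR with byte 0xA9: 0x6B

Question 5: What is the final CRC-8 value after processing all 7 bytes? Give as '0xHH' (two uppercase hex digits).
After byte 1 (0x68): reg=0x1F
After byte 2 (0x09): reg=0x62
After byte 3 (0xC7): reg=0x72
After byte 4 (0xD5): reg=0x7C
After byte 5 (0x88): reg=0xC2
After byte 6 (0xA9): reg=0x16
After byte 7 (0x6D): reg=0x66

Answer: 0x66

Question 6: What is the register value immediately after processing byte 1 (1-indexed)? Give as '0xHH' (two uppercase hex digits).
Answer: 0x1F

Derivation:
After byte 1 (0x68): reg=0x1F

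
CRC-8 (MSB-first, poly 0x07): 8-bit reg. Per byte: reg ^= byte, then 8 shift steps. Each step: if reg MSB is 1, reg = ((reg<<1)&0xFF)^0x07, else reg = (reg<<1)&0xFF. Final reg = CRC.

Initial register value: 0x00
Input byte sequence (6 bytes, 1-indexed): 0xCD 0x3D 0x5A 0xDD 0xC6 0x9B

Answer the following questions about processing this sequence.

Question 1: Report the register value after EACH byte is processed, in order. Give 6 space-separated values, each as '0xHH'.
0x6D 0xB7 0x8D 0xB7 0x50 0x7F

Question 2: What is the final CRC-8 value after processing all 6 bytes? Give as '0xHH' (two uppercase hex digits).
Answer: 0x7F

Derivation:
After byte 1 (0xCD): reg=0x6D
After byte 2 (0x3D): reg=0xB7
After byte 3 (0x5A): reg=0x8D
After byte 4 (0xDD): reg=0xB7
After byte 5 (0xC6): reg=0x50
After byte 6 (0x9B): reg=0x7F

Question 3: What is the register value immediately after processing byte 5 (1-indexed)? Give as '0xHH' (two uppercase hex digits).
After byte 1 (0xCD): reg=0x6D
After byte 2 (0x3D): reg=0xB7
After byte 3 (0x5A): reg=0x8D
After byte 4 (0xDD): reg=0xB7
After byte 5 (0xC6): reg=0x50

Answer: 0x50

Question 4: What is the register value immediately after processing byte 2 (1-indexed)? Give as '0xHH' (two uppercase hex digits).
Answer: 0xB7

Derivation:
After byte 1 (0xCD): reg=0x6D
After byte 2 (0x3D): reg=0xB7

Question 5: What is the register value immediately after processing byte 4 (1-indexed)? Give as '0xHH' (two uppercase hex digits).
Answer: 0xB7

Derivation:
After byte 1 (0xCD): reg=0x6D
After byte 2 (0x3D): reg=0xB7
After byte 3 (0x5A): reg=0x8D
After byte 4 (0xDD): reg=0xB7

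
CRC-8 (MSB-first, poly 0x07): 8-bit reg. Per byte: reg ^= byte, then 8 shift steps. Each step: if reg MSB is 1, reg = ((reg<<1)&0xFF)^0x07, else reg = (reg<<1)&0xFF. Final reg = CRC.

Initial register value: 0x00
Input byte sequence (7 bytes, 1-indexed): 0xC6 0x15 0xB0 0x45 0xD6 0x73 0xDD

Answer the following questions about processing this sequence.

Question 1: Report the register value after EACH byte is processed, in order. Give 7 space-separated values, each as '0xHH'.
0x5C 0xF8 0xFF 0x2F 0xE1 0xF7 0xD6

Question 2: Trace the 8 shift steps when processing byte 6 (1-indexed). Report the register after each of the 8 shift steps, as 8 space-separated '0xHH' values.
After byte 1 (0xC6): reg=0x5C
After byte 2 (0x15): reg=0xF8
After byte 3 (0xB0): reg=0xFF
After byte 4 (0x45): reg=0x2F
After byte 5 (0xD6): reg=0xE1
Register before byte 6: 0xE1
After XOR with byte 0x73: 0x92

Answer: 0x23 0x46 0x8C 0x1F 0x3E 0x7C 0xF8 0xF7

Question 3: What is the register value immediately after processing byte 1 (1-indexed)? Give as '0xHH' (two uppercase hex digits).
Answer: 0x5C

Derivation:
After byte 1 (0xC6): reg=0x5C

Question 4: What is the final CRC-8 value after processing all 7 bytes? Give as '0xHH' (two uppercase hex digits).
After byte 1 (0xC6): reg=0x5C
After byte 2 (0x15): reg=0xF8
After byte 3 (0xB0): reg=0xFF
After byte 4 (0x45): reg=0x2F
After byte 5 (0xD6): reg=0xE1
After byte 6 (0x73): reg=0xF7
After byte 7 (0xDD): reg=0xD6

Answer: 0xD6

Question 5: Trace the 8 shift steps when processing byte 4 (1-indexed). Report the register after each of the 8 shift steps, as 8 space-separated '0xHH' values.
Answer: 0x73 0xE6 0xCB 0x91 0x25 0x4A 0x94 0x2F

Derivation:
After byte 1 (0xC6): reg=0x5C
After byte 2 (0x15): reg=0xF8
After byte 3 (0xB0): reg=0xFF
Register before byte 4: 0xFF
After XOR with byte 0x45: 0xBA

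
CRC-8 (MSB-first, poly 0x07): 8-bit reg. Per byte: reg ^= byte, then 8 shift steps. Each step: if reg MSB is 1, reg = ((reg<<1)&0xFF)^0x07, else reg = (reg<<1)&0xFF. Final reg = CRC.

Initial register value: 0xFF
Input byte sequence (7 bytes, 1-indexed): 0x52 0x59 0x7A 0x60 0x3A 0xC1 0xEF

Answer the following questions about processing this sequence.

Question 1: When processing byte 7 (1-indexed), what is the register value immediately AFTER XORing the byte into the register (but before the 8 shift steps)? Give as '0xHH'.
Answer: 0x22

Derivation:
Register before byte 7: 0xCD
Byte 7: 0xEF
0xCD XOR 0xEF = 0x22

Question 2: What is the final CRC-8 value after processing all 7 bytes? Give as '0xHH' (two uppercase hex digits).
After byte 1 (0x52): reg=0x4A
After byte 2 (0x59): reg=0x79
After byte 3 (0x7A): reg=0x09
After byte 4 (0x60): reg=0x18
After byte 5 (0x3A): reg=0xEE
After byte 6 (0xC1): reg=0xCD
After byte 7 (0xEF): reg=0xEE

Answer: 0xEE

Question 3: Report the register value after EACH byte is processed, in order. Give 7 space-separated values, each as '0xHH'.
0x4A 0x79 0x09 0x18 0xEE 0xCD 0xEE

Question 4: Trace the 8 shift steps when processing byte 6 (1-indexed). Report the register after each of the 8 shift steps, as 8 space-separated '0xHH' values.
After byte 1 (0x52): reg=0x4A
After byte 2 (0x59): reg=0x79
After byte 3 (0x7A): reg=0x09
After byte 4 (0x60): reg=0x18
After byte 5 (0x3A): reg=0xEE
Register before byte 6: 0xEE
After XOR with byte 0xC1: 0x2F

Answer: 0x5E 0xBC 0x7F 0xFE 0xFB 0xF1 0xE5 0xCD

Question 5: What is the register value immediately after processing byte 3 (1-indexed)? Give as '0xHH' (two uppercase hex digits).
Answer: 0x09

Derivation:
After byte 1 (0x52): reg=0x4A
After byte 2 (0x59): reg=0x79
After byte 3 (0x7A): reg=0x09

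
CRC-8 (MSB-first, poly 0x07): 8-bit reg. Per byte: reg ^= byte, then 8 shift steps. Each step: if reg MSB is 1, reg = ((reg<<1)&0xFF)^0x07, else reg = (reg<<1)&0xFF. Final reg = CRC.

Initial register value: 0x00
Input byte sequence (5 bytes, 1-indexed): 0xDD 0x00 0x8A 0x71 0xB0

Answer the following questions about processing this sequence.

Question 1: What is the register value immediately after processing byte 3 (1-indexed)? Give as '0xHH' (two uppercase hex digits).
Answer: 0x01

Derivation:
After byte 1 (0xDD): reg=0x1D
After byte 2 (0x00): reg=0x53
After byte 3 (0x8A): reg=0x01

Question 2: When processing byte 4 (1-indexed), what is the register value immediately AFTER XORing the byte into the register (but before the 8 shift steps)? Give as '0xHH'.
Answer: 0x70

Derivation:
Register before byte 4: 0x01
Byte 4: 0x71
0x01 XOR 0x71 = 0x70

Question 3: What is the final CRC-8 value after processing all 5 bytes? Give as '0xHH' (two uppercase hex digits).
After byte 1 (0xDD): reg=0x1D
After byte 2 (0x00): reg=0x53
After byte 3 (0x8A): reg=0x01
After byte 4 (0x71): reg=0x57
After byte 5 (0xB0): reg=0xBB

Answer: 0xBB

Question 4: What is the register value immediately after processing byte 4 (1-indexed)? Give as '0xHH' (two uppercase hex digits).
Answer: 0x57

Derivation:
After byte 1 (0xDD): reg=0x1D
After byte 2 (0x00): reg=0x53
After byte 3 (0x8A): reg=0x01
After byte 4 (0x71): reg=0x57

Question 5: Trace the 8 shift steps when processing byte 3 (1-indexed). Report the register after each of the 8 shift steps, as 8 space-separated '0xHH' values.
After byte 1 (0xDD): reg=0x1D
After byte 2 (0x00): reg=0x53
Register before byte 3: 0x53
After XOR with byte 0x8A: 0xD9

Answer: 0xB5 0x6D 0xDA 0xB3 0x61 0xC2 0x83 0x01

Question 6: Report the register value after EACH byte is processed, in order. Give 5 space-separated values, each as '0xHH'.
0x1D 0x53 0x01 0x57 0xBB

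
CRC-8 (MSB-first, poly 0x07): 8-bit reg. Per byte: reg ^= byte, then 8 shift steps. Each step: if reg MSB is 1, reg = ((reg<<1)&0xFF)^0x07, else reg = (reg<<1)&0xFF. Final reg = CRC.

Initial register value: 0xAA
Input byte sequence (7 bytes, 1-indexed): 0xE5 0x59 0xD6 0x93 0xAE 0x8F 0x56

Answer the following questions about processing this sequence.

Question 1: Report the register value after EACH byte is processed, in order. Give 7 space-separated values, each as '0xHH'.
0xEA 0x10 0x5C 0x63 0x6D 0xA0 0xCC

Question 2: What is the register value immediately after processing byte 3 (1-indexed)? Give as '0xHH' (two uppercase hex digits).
After byte 1 (0xE5): reg=0xEA
After byte 2 (0x59): reg=0x10
After byte 3 (0xD6): reg=0x5C

Answer: 0x5C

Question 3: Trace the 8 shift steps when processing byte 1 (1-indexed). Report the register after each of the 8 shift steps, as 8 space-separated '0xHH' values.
Register before byte 1: 0xAA
After XOR with byte 0xE5: 0x4F

Answer: 0x9E 0x3B 0x76 0xEC 0xDF 0xB9 0x75 0xEA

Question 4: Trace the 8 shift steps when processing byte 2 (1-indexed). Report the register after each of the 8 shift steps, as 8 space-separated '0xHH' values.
Answer: 0x61 0xC2 0x83 0x01 0x02 0x04 0x08 0x10

Derivation:
After byte 1 (0xE5): reg=0xEA
Register before byte 2: 0xEA
After XOR with byte 0x59: 0xB3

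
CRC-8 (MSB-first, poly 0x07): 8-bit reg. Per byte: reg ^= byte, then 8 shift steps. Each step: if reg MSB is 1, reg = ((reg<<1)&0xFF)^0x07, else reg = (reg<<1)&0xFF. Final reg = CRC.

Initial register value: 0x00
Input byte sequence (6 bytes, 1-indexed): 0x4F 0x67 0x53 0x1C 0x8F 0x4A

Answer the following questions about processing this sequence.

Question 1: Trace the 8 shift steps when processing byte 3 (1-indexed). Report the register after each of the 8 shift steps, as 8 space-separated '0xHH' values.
Answer: 0xF5 0xED 0xDD 0xBD 0x7D 0xFA 0xF3 0xE1

Derivation:
After byte 1 (0x4F): reg=0xEA
After byte 2 (0x67): reg=0xAA
Register before byte 3: 0xAA
After XOR with byte 0x53: 0xF9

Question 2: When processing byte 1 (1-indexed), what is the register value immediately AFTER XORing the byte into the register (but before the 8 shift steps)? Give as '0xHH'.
Answer: 0x4F

Derivation:
Register before byte 1: 0x00
Byte 1: 0x4F
0x00 XOR 0x4F = 0x4F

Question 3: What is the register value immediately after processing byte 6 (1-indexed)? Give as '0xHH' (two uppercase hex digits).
After byte 1 (0x4F): reg=0xEA
After byte 2 (0x67): reg=0xAA
After byte 3 (0x53): reg=0xE1
After byte 4 (0x1C): reg=0xFD
After byte 5 (0x8F): reg=0x59
After byte 6 (0x4A): reg=0x79

Answer: 0x79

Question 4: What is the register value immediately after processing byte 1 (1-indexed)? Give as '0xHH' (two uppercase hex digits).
After byte 1 (0x4F): reg=0xEA

Answer: 0xEA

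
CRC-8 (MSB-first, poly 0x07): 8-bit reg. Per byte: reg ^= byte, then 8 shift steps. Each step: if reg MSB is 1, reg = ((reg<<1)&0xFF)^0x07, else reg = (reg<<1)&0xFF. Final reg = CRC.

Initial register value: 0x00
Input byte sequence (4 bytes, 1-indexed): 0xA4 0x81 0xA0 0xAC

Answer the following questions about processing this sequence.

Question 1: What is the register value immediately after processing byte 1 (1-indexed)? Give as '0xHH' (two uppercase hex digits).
Answer: 0x75

Derivation:
After byte 1 (0xA4): reg=0x75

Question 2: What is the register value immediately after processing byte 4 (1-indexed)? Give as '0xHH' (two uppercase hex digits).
After byte 1 (0xA4): reg=0x75
After byte 2 (0x81): reg=0xC2
After byte 3 (0xA0): reg=0x29
After byte 4 (0xAC): reg=0x92

Answer: 0x92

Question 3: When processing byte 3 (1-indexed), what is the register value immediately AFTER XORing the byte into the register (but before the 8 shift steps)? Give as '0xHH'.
Answer: 0x62

Derivation:
Register before byte 3: 0xC2
Byte 3: 0xA0
0xC2 XOR 0xA0 = 0x62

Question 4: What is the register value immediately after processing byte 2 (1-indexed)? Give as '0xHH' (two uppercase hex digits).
Answer: 0xC2

Derivation:
After byte 1 (0xA4): reg=0x75
After byte 2 (0x81): reg=0xC2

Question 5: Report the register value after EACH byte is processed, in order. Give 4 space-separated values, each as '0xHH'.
0x75 0xC2 0x29 0x92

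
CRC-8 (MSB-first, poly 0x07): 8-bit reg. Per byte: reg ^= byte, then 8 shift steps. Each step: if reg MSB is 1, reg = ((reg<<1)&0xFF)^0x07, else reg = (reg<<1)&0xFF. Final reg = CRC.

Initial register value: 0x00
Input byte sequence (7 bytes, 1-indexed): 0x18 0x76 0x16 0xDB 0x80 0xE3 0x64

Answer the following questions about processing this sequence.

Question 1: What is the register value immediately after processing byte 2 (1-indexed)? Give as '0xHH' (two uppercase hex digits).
After byte 1 (0x18): reg=0x48
After byte 2 (0x76): reg=0xBA

Answer: 0xBA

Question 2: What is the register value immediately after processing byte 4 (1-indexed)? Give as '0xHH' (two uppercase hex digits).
After byte 1 (0x18): reg=0x48
After byte 2 (0x76): reg=0xBA
After byte 3 (0x16): reg=0x4D
After byte 4 (0xDB): reg=0xEB

Answer: 0xEB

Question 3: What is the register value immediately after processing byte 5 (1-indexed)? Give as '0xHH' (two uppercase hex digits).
After byte 1 (0x18): reg=0x48
After byte 2 (0x76): reg=0xBA
After byte 3 (0x16): reg=0x4D
After byte 4 (0xDB): reg=0xEB
After byte 5 (0x80): reg=0x16

Answer: 0x16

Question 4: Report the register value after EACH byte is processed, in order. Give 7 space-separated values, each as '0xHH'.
0x48 0xBA 0x4D 0xEB 0x16 0xC5 0x6E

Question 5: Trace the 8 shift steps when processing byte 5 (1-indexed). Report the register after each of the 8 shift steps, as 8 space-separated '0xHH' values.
Answer: 0xD6 0xAB 0x51 0xA2 0x43 0x86 0x0B 0x16

Derivation:
After byte 1 (0x18): reg=0x48
After byte 2 (0x76): reg=0xBA
After byte 3 (0x16): reg=0x4D
After byte 4 (0xDB): reg=0xEB
Register before byte 5: 0xEB
After XOR with byte 0x80: 0x6B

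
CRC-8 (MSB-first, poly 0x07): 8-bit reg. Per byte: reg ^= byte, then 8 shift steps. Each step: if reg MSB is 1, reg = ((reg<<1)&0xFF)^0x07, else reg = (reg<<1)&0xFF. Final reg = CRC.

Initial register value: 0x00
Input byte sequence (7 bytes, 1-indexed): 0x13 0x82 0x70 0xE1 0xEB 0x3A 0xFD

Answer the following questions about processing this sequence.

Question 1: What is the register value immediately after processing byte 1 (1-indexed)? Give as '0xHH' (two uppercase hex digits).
Answer: 0x79

Derivation:
After byte 1 (0x13): reg=0x79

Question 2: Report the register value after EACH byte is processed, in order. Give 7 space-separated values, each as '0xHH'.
0x79 0xEF 0xD4 0x8B 0x27 0x53 0x43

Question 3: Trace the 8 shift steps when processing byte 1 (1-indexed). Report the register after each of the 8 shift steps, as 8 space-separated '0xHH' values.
Answer: 0x26 0x4C 0x98 0x37 0x6E 0xDC 0xBF 0x79

Derivation:
Register before byte 1: 0x00
After XOR with byte 0x13: 0x13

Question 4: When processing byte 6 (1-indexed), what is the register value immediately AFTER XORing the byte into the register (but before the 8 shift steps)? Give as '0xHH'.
Register before byte 6: 0x27
Byte 6: 0x3A
0x27 XOR 0x3A = 0x1D

Answer: 0x1D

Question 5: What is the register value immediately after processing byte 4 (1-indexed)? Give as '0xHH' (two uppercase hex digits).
After byte 1 (0x13): reg=0x79
After byte 2 (0x82): reg=0xEF
After byte 3 (0x70): reg=0xD4
After byte 4 (0xE1): reg=0x8B

Answer: 0x8B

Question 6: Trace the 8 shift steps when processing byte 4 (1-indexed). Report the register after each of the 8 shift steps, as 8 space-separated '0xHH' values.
Answer: 0x6A 0xD4 0xAF 0x59 0xB2 0x63 0xC6 0x8B

Derivation:
After byte 1 (0x13): reg=0x79
After byte 2 (0x82): reg=0xEF
After byte 3 (0x70): reg=0xD4
Register before byte 4: 0xD4
After XOR with byte 0xE1: 0x35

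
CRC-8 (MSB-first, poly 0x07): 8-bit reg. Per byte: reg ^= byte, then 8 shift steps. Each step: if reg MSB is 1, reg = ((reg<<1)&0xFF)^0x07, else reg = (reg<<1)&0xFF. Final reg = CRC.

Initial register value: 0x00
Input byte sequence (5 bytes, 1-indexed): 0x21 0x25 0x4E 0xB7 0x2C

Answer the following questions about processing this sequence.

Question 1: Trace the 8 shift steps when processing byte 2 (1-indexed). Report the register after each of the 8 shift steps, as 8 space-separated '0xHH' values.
After byte 1 (0x21): reg=0xE7
Register before byte 2: 0xE7
After XOR with byte 0x25: 0xC2

Answer: 0x83 0x01 0x02 0x04 0x08 0x10 0x20 0x40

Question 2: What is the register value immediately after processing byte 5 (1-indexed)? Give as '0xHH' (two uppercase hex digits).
Answer: 0xCC

Derivation:
After byte 1 (0x21): reg=0xE7
After byte 2 (0x25): reg=0x40
After byte 3 (0x4E): reg=0x2A
After byte 4 (0xB7): reg=0xDA
After byte 5 (0x2C): reg=0xCC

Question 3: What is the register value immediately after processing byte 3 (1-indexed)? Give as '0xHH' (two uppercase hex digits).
After byte 1 (0x21): reg=0xE7
After byte 2 (0x25): reg=0x40
After byte 3 (0x4E): reg=0x2A

Answer: 0x2A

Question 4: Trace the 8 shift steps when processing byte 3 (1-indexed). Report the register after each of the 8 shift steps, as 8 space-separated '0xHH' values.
After byte 1 (0x21): reg=0xE7
After byte 2 (0x25): reg=0x40
Register before byte 3: 0x40
After XOR with byte 0x4E: 0x0E

Answer: 0x1C 0x38 0x70 0xE0 0xC7 0x89 0x15 0x2A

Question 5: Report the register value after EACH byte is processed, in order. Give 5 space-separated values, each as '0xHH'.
0xE7 0x40 0x2A 0xDA 0xCC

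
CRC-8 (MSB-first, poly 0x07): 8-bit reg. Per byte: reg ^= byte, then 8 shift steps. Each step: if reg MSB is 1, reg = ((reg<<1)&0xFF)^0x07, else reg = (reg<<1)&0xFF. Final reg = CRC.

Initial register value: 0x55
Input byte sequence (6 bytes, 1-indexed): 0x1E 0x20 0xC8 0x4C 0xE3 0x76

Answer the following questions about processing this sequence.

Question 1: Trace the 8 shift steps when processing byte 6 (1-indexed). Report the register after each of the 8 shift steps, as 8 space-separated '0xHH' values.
After byte 1 (0x1E): reg=0xF6
After byte 2 (0x20): reg=0x2C
After byte 3 (0xC8): reg=0xB2
After byte 4 (0x4C): reg=0xF4
After byte 5 (0xE3): reg=0x65
Register before byte 6: 0x65
After XOR with byte 0x76: 0x13

Answer: 0x26 0x4C 0x98 0x37 0x6E 0xDC 0xBF 0x79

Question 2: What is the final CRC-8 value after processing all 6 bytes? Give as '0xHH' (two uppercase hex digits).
After byte 1 (0x1E): reg=0xF6
After byte 2 (0x20): reg=0x2C
After byte 3 (0xC8): reg=0xB2
After byte 4 (0x4C): reg=0xF4
After byte 5 (0xE3): reg=0x65
After byte 6 (0x76): reg=0x79

Answer: 0x79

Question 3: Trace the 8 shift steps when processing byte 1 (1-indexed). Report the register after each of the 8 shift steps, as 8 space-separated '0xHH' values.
Register before byte 1: 0x55
After XOR with byte 0x1E: 0x4B

Answer: 0x96 0x2B 0x56 0xAC 0x5F 0xBE 0x7B 0xF6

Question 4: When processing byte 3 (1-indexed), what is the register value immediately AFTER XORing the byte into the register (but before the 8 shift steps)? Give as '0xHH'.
Answer: 0xE4

Derivation:
Register before byte 3: 0x2C
Byte 3: 0xC8
0x2C XOR 0xC8 = 0xE4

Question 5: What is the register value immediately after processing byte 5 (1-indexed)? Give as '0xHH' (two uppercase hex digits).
After byte 1 (0x1E): reg=0xF6
After byte 2 (0x20): reg=0x2C
After byte 3 (0xC8): reg=0xB2
After byte 4 (0x4C): reg=0xF4
After byte 5 (0xE3): reg=0x65

Answer: 0x65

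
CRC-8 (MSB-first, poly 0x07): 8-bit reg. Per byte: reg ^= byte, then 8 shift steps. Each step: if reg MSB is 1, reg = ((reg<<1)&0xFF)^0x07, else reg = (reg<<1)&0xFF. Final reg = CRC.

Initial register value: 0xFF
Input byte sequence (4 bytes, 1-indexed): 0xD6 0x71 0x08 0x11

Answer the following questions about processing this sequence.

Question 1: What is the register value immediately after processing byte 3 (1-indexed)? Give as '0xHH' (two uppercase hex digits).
After byte 1 (0xD6): reg=0xDF
After byte 2 (0x71): reg=0x43
After byte 3 (0x08): reg=0xF6

Answer: 0xF6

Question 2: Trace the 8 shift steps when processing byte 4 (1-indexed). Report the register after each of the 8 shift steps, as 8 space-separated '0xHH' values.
Answer: 0xC9 0x95 0x2D 0x5A 0xB4 0x6F 0xDE 0xBB

Derivation:
After byte 1 (0xD6): reg=0xDF
After byte 2 (0x71): reg=0x43
After byte 3 (0x08): reg=0xF6
Register before byte 4: 0xF6
After XOR with byte 0x11: 0xE7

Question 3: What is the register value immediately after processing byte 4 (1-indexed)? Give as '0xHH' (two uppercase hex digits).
After byte 1 (0xD6): reg=0xDF
After byte 2 (0x71): reg=0x43
After byte 3 (0x08): reg=0xF6
After byte 4 (0x11): reg=0xBB

Answer: 0xBB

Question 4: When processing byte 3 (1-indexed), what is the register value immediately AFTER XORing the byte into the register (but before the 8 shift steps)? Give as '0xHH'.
Answer: 0x4B

Derivation:
Register before byte 3: 0x43
Byte 3: 0x08
0x43 XOR 0x08 = 0x4B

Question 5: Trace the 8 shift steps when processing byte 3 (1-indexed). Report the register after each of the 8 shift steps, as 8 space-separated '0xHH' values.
Answer: 0x96 0x2B 0x56 0xAC 0x5F 0xBE 0x7B 0xF6

Derivation:
After byte 1 (0xD6): reg=0xDF
After byte 2 (0x71): reg=0x43
Register before byte 3: 0x43
After XOR with byte 0x08: 0x4B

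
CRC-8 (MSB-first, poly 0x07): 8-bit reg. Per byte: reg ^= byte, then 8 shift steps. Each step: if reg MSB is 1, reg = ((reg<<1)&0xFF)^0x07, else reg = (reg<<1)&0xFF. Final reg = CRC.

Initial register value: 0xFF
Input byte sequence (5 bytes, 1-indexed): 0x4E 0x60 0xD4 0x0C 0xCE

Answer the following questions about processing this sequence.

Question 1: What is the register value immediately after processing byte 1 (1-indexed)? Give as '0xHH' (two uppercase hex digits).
Answer: 0x1E

Derivation:
After byte 1 (0x4E): reg=0x1E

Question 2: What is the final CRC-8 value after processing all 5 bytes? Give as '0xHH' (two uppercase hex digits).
Answer: 0xEA

Derivation:
After byte 1 (0x4E): reg=0x1E
After byte 2 (0x60): reg=0x7D
After byte 3 (0xD4): reg=0x56
After byte 4 (0x0C): reg=0x81
After byte 5 (0xCE): reg=0xEA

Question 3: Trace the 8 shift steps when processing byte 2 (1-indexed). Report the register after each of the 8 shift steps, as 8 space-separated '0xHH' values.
After byte 1 (0x4E): reg=0x1E
Register before byte 2: 0x1E
After XOR with byte 0x60: 0x7E

Answer: 0xFC 0xFF 0xF9 0xF5 0xED 0xDD 0xBD 0x7D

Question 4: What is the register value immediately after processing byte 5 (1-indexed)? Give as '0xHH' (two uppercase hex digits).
After byte 1 (0x4E): reg=0x1E
After byte 2 (0x60): reg=0x7D
After byte 3 (0xD4): reg=0x56
After byte 4 (0x0C): reg=0x81
After byte 5 (0xCE): reg=0xEA

Answer: 0xEA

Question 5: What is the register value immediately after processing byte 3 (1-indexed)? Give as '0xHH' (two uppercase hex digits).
After byte 1 (0x4E): reg=0x1E
After byte 2 (0x60): reg=0x7D
After byte 3 (0xD4): reg=0x56

Answer: 0x56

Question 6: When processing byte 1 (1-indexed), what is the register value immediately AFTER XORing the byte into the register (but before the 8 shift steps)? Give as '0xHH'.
Register before byte 1: 0xFF
Byte 1: 0x4E
0xFF XOR 0x4E = 0xB1

Answer: 0xB1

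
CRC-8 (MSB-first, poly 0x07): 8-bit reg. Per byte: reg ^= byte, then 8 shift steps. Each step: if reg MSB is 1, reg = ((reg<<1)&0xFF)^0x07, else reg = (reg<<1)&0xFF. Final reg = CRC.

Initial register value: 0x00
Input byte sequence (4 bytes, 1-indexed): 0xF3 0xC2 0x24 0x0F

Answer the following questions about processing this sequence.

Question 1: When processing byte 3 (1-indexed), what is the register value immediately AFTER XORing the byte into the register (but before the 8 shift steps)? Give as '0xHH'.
Answer: 0x4F

Derivation:
Register before byte 3: 0x6B
Byte 3: 0x24
0x6B XOR 0x24 = 0x4F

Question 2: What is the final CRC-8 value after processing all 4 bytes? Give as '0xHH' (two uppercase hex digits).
Answer: 0xB5

Derivation:
After byte 1 (0xF3): reg=0xD7
After byte 2 (0xC2): reg=0x6B
After byte 3 (0x24): reg=0xEA
After byte 4 (0x0F): reg=0xB5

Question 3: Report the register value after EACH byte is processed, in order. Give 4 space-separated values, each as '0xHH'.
0xD7 0x6B 0xEA 0xB5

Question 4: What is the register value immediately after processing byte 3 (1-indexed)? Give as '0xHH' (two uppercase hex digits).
Answer: 0xEA

Derivation:
After byte 1 (0xF3): reg=0xD7
After byte 2 (0xC2): reg=0x6B
After byte 3 (0x24): reg=0xEA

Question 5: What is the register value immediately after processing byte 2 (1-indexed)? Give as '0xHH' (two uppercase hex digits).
After byte 1 (0xF3): reg=0xD7
After byte 2 (0xC2): reg=0x6B

Answer: 0x6B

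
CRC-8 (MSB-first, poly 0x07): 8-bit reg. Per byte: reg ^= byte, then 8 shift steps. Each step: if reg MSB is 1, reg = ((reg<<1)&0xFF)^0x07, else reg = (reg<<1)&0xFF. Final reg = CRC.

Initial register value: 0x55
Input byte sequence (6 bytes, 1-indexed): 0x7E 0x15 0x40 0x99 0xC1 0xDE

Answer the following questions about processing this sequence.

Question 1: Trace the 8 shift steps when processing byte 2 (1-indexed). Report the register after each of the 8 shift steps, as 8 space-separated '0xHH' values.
After byte 1 (0x7E): reg=0xD1
Register before byte 2: 0xD1
After XOR with byte 0x15: 0xC4

Answer: 0x8F 0x19 0x32 0x64 0xC8 0x97 0x29 0x52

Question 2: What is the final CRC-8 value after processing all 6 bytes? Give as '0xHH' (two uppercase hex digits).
Answer: 0x34

Derivation:
After byte 1 (0x7E): reg=0xD1
After byte 2 (0x15): reg=0x52
After byte 3 (0x40): reg=0x7E
After byte 4 (0x99): reg=0xBB
After byte 5 (0xC1): reg=0x61
After byte 6 (0xDE): reg=0x34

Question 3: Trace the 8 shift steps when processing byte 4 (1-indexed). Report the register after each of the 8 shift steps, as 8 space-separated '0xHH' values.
After byte 1 (0x7E): reg=0xD1
After byte 2 (0x15): reg=0x52
After byte 3 (0x40): reg=0x7E
Register before byte 4: 0x7E
After XOR with byte 0x99: 0xE7

Answer: 0xC9 0x95 0x2D 0x5A 0xB4 0x6F 0xDE 0xBB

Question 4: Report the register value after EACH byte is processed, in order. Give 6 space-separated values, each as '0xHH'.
0xD1 0x52 0x7E 0xBB 0x61 0x34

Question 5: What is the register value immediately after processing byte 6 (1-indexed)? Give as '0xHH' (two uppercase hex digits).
Answer: 0x34

Derivation:
After byte 1 (0x7E): reg=0xD1
After byte 2 (0x15): reg=0x52
After byte 3 (0x40): reg=0x7E
After byte 4 (0x99): reg=0xBB
After byte 5 (0xC1): reg=0x61
After byte 6 (0xDE): reg=0x34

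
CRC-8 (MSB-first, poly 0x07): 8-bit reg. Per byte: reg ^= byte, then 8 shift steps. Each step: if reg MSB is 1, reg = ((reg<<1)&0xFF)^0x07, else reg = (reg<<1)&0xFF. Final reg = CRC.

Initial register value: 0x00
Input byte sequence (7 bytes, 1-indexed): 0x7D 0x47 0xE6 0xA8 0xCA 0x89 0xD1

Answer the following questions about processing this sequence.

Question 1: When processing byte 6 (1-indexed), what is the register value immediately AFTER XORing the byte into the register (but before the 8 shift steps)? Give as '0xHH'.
Answer: 0x61

Derivation:
Register before byte 6: 0xE8
Byte 6: 0x89
0xE8 XOR 0x89 = 0x61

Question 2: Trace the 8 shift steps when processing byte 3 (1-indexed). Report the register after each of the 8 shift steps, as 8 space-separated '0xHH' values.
After byte 1 (0x7D): reg=0x74
After byte 2 (0x47): reg=0x99
Register before byte 3: 0x99
After XOR with byte 0xE6: 0x7F

Answer: 0xFE 0xFB 0xF1 0xE5 0xCD 0x9D 0x3D 0x7A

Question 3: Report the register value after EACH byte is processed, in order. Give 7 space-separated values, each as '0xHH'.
0x74 0x99 0x7A 0x30 0xE8 0x20 0xD9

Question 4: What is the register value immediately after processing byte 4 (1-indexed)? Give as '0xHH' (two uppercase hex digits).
Answer: 0x30

Derivation:
After byte 1 (0x7D): reg=0x74
After byte 2 (0x47): reg=0x99
After byte 3 (0xE6): reg=0x7A
After byte 4 (0xA8): reg=0x30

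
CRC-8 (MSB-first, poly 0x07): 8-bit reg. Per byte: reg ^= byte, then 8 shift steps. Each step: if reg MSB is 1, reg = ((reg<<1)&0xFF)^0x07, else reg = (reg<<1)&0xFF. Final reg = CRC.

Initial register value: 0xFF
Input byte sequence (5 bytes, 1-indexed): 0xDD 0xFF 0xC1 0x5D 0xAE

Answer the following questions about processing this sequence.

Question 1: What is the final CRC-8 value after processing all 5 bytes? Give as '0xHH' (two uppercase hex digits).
Answer: 0x31

Derivation:
After byte 1 (0xDD): reg=0xEE
After byte 2 (0xFF): reg=0x77
After byte 3 (0xC1): reg=0x0B
After byte 4 (0x5D): reg=0xA5
After byte 5 (0xAE): reg=0x31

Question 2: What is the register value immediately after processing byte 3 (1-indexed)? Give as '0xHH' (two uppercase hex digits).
After byte 1 (0xDD): reg=0xEE
After byte 2 (0xFF): reg=0x77
After byte 3 (0xC1): reg=0x0B

Answer: 0x0B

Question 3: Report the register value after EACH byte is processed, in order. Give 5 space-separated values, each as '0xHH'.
0xEE 0x77 0x0B 0xA5 0x31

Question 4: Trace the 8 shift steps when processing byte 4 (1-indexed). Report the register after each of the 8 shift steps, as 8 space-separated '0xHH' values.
Answer: 0xAC 0x5F 0xBE 0x7B 0xF6 0xEB 0xD1 0xA5

Derivation:
After byte 1 (0xDD): reg=0xEE
After byte 2 (0xFF): reg=0x77
After byte 3 (0xC1): reg=0x0B
Register before byte 4: 0x0B
After XOR with byte 0x5D: 0x56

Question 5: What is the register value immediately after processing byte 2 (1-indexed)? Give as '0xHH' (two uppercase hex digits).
Answer: 0x77

Derivation:
After byte 1 (0xDD): reg=0xEE
After byte 2 (0xFF): reg=0x77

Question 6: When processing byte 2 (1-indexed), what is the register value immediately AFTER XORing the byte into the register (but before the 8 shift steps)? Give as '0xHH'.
Register before byte 2: 0xEE
Byte 2: 0xFF
0xEE XOR 0xFF = 0x11

Answer: 0x11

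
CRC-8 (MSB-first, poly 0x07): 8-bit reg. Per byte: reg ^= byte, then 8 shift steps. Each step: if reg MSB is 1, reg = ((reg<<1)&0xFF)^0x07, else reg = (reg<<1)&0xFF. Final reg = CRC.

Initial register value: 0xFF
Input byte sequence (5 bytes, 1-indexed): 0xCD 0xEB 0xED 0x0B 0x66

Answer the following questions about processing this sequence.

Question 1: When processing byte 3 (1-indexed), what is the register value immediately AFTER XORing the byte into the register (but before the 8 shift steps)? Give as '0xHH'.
Register before byte 3: 0x4C
Byte 3: 0xED
0x4C XOR 0xED = 0xA1

Answer: 0xA1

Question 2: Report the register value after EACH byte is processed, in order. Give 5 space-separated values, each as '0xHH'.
0x9E 0x4C 0x6E 0x3C 0x81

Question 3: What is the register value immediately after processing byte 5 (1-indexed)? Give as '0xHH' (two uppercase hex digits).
Answer: 0x81

Derivation:
After byte 1 (0xCD): reg=0x9E
After byte 2 (0xEB): reg=0x4C
After byte 3 (0xED): reg=0x6E
After byte 4 (0x0B): reg=0x3C
After byte 5 (0x66): reg=0x81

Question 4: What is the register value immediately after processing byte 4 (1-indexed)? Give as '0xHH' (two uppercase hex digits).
Answer: 0x3C

Derivation:
After byte 1 (0xCD): reg=0x9E
After byte 2 (0xEB): reg=0x4C
After byte 3 (0xED): reg=0x6E
After byte 4 (0x0B): reg=0x3C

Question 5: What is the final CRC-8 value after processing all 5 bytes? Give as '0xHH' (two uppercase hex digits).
Answer: 0x81

Derivation:
After byte 1 (0xCD): reg=0x9E
After byte 2 (0xEB): reg=0x4C
After byte 3 (0xED): reg=0x6E
After byte 4 (0x0B): reg=0x3C
After byte 5 (0x66): reg=0x81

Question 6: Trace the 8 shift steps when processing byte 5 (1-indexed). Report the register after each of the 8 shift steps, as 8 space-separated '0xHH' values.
After byte 1 (0xCD): reg=0x9E
After byte 2 (0xEB): reg=0x4C
After byte 3 (0xED): reg=0x6E
After byte 4 (0x0B): reg=0x3C
Register before byte 5: 0x3C
After XOR with byte 0x66: 0x5A

Answer: 0xB4 0x6F 0xDE 0xBB 0x71 0xE2 0xC3 0x81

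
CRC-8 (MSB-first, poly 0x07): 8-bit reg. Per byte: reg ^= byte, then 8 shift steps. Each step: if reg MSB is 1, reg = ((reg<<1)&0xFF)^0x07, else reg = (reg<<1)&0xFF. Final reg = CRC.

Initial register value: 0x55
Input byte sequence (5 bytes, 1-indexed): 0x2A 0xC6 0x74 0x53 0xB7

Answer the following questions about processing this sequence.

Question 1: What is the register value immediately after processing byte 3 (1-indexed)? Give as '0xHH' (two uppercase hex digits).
After byte 1 (0x2A): reg=0x7A
After byte 2 (0xC6): reg=0x3D
After byte 3 (0x74): reg=0xF8

Answer: 0xF8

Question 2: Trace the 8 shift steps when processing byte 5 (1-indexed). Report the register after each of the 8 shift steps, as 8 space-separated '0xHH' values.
Answer: 0xD9 0xB5 0x6D 0xDA 0xB3 0x61 0xC2 0x83

Derivation:
After byte 1 (0x2A): reg=0x7A
After byte 2 (0xC6): reg=0x3D
After byte 3 (0x74): reg=0xF8
After byte 4 (0x53): reg=0x58
Register before byte 5: 0x58
After XOR with byte 0xB7: 0xEF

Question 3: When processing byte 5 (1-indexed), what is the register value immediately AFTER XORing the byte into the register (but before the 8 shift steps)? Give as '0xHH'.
Register before byte 5: 0x58
Byte 5: 0xB7
0x58 XOR 0xB7 = 0xEF

Answer: 0xEF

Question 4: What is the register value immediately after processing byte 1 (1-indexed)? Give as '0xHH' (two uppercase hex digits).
Answer: 0x7A

Derivation:
After byte 1 (0x2A): reg=0x7A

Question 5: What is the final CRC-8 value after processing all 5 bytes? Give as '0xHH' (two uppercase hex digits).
After byte 1 (0x2A): reg=0x7A
After byte 2 (0xC6): reg=0x3D
After byte 3 (0x74): reg=0xF8
After byte 4 (0x53): reg=0x58
After byte 5 (0xB7): reg=0x83

Answer: 0x83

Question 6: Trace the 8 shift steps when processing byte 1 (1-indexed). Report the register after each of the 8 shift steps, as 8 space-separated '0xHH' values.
Register before byte 1: 0x55
After XOR with byte 0x2A: 0x7F

Answer: 0xFE 0xFB 0xF1 0xE5 0xCD 0x9D 0x3D 0x7A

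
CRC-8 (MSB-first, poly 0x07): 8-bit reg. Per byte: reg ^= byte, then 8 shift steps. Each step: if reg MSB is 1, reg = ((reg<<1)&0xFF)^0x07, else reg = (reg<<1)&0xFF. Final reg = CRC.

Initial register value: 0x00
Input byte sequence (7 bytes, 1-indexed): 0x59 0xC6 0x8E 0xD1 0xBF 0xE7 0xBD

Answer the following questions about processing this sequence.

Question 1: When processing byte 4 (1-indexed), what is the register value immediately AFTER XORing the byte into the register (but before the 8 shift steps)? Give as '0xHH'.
Answer: 0xFF

Derivation:
Register before byte 4: 0x2E
Byte 4: 0xD1
0x2E XOR 0xD1 = 0xFF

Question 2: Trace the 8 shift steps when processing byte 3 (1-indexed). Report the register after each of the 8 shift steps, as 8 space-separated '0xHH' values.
Answer: 0xC6 0x8B 0x11 0x22 0x44 0x88 0x17 0x2E

Derivation:
After byte 1 (0x59): reg=0x88
After byte 2 (0xC6): reg=0xED
Register before byte 3: 0xED
After XOR with byte 0x8E: 0x63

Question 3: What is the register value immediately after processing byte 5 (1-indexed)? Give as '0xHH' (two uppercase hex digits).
Answer: 0xE3

Derivation:
After byte 1 (0x59): reg=0x88
After byte 2 (0xC6): reg=0xED
After byte 3 (0x8E): reg=0x2E
After byte 4 (0xD1): reg=0xF3
After byte 5 (0xBF): reg=0xE3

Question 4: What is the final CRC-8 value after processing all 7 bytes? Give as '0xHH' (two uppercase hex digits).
Answer: 0x6E

Derivation:
After byte 1 (0x59): reg=0x88
After byte 2 (0xC6): reg=0xED
After byte 3 (0x8E): reg=0x2E
After byte 4 (0xD1): reg=0xF3
After byte 5 (0xBF): reg=0xE3
After byte 6 (0xE7): reg=0x1C
After byte 7 (0xBD): reg=0x6E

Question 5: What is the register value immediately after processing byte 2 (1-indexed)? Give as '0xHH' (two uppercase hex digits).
Answer: 0xED

Derivation:
After byte 1 (0x59): reg=0x88
After byte 2 (0xC6): reg=0xED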